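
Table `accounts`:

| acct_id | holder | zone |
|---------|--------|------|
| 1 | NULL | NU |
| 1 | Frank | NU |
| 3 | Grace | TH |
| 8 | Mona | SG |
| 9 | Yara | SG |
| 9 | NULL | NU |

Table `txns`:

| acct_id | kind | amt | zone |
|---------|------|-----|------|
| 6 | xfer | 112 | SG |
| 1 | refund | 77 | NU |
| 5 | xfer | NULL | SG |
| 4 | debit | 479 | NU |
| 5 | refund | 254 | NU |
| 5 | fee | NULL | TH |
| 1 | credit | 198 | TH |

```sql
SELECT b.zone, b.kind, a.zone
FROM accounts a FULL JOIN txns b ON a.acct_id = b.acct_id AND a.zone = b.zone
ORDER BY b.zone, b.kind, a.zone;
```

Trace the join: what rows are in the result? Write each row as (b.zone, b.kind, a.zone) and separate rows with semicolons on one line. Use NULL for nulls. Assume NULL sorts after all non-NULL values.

(NU, debit, NULL); (NU, refund, NU); (NU, refund, NU); (NU, refund, NULL); (SG, xfer, NULL); (SG, xfer, NULL); (TH, credit, NULL); (TH, fee, NULL); (NULL, NULL, NU); (NULL, NULL, SG); (NULL, NULL, SG); (NULL, NULL, TH)

FULL OUTER JOIN keeps every row from both sides; unmatched rows get NULL for the other side's columns.
Matching on a.acct_id = b.acct_id AND a.zone = b.zone.
- acct_id=1, zone=NU: 1 matching b row(s), so 1 row(s) emitted.
- acct_id=1, zone=NU: 1 matching b row(s), so 1 row(s) emitted.
- acct_id=3, zone=TH: no b row matches, row kept with b columns NULL.
- acct_id=8, zone=SG: no b row matches, row kept with b columns NULL.
- acct_id=9, zone=SG: no b row matches, row kept with b columns NULL.
- acct_id=9, zone=NU: no b row matches, row kept with b columns NULL.
- 6 row(s) from b found no a partner → padded with NULL.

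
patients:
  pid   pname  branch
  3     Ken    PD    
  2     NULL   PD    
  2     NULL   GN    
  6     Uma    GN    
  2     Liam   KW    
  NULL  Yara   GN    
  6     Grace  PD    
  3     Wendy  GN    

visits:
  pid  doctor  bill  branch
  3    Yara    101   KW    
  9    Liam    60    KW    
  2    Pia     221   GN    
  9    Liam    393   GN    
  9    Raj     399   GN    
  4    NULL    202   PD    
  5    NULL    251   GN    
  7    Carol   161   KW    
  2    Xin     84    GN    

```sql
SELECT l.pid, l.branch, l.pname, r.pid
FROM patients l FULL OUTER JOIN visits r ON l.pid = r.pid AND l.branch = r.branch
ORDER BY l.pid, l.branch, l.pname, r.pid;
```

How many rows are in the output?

16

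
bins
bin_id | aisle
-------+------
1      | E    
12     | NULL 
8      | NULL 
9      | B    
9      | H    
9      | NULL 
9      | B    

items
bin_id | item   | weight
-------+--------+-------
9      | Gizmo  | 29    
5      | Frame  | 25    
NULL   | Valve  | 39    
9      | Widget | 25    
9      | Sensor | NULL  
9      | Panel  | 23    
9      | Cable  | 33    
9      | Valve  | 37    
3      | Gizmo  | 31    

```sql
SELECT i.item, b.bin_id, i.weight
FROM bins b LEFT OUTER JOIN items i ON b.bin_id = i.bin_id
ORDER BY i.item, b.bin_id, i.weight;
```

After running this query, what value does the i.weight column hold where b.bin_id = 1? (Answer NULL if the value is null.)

LEFT JOIN keeps every row from `bins`; unmatched rows get NULL for `items`'s columns.
Matching on b.bin_id = i.bin_id. A NULL in a compared column never satisfies the condition.
Matched pairs: 24; unmatched b rows kept: 3.

NULL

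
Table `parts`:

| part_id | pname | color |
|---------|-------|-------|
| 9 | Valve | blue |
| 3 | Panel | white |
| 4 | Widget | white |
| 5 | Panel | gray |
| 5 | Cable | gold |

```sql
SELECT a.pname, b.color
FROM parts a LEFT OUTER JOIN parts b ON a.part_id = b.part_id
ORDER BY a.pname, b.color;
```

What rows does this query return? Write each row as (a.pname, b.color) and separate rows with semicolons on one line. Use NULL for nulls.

(Cable, gold); (Cable, gray); (Panel, gold); (Panel, gray); (Panel, white); (Valve, blue); (Widget, white)

LEFT JOIN keeps every row from `parts a`; unmatched rows get NULL for `parts b`'s columns.
Matching on a.part_id = b.part_id.
Matched pairs: 7; unmatched a rows kept: 0.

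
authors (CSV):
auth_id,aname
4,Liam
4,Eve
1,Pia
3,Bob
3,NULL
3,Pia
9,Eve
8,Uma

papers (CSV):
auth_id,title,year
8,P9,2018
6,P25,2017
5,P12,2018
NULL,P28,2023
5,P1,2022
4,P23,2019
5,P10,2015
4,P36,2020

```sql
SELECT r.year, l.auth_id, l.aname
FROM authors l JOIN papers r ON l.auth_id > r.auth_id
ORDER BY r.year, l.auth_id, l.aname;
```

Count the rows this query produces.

INNER JOIN keeps only pairs where the ON condition holds.
Matching on l.auth_id > r.auth_id. A NULL in a compared column never satisfies the condition.
- l (auth_id=4) has no partner → excluded.
- l (auth_id=4) has no partner → excluded.
- l (auth_id=1) has no partner → excluded.
- l (auth_id=3) has no partner → excluded.
- l (auth_id=3) has no partner → excluded.
- l (auth_id=3) has no partner → excluded.
- l (auth_id=9) pairs with 7 row(s) of r.
- l (auth_id=8) pairs with 6 row(s) of r.
Total: 13 rows.

13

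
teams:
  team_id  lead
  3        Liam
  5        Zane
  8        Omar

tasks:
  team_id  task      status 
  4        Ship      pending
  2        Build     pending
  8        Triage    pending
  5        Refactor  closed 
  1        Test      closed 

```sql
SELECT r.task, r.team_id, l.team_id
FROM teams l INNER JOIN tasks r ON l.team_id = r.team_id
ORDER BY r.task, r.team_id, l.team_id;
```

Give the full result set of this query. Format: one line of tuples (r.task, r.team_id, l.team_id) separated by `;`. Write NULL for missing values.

(Refactor, 5, 5); (Triage, 8, 8)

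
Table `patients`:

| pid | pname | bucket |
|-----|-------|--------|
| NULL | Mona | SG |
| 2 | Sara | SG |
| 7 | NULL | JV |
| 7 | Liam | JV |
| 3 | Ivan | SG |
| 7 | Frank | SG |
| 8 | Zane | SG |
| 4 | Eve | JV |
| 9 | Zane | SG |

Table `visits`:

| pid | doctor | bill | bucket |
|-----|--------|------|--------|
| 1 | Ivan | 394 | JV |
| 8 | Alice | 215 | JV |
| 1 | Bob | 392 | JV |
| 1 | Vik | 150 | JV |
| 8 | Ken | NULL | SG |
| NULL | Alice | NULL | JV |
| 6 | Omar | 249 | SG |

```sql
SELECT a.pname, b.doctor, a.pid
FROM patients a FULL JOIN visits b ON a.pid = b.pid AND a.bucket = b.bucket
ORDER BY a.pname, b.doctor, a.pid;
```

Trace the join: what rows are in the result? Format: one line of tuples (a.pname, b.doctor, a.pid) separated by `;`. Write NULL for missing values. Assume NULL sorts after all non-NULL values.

(Eve, NULL, 4); (Frank, NULL, 7); (Ivan, NULL, 3); (Liam, NULL, 7); (Mona, NULL, NULL); (Sara, NULL, 2); (Zane, Ken, 8); (Zane, NULL, 9); (NULL, Alice, NULL); (NULL, Alice, NULL); (NULL, Bob, NULL); (NULL, Ivan, NULL); (NULL, Omar, NULL); (NULL, Vik, NULL); (NULL, NULL, 7)

FULL OUTER JOIN keeps every row from both sides; unmatched rows get NULL for the other side's columns.
Matching on a.pid = b.pid AND a.bucket = b.bucket. A NULL in a compared column never satisfies the condition.
Matched pairs: 1; unmatched a rows kept: 8; unmatched b rows kept: 6.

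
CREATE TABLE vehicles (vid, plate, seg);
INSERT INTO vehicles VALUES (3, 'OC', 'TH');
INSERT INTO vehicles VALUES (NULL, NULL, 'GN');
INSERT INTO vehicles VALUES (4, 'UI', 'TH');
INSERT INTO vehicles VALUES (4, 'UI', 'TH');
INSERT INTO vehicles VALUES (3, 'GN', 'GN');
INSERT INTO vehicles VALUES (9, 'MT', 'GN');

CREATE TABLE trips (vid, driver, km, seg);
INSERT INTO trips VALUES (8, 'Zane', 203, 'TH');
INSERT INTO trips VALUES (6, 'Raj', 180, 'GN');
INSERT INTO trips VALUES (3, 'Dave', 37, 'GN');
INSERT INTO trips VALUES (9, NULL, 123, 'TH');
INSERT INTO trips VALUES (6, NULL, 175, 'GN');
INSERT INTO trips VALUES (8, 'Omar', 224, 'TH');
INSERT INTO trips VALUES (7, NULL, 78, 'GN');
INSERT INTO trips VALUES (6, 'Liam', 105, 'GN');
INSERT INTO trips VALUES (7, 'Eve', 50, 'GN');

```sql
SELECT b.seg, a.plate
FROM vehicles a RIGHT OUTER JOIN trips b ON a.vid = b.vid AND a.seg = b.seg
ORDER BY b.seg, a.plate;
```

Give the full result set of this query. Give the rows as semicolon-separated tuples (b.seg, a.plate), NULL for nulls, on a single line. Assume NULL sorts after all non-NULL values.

(GN, GN); (GN, NULL); (GN, NULL); (GN, NULL); (GN, NULL); (GN, NULL); (TH, NULL); (TH, NULL); (TH, NULL)

RIGHT JOIN keeps every row from `trips`; unmatched rows get NULL for `vehicles`'s columns.
Matching on a.vid = b.vid AND a.seg = b.seg. A NULL in a compared column never satisfies the condition.
Matched pairs: 1; unmatched b rows kept: 8.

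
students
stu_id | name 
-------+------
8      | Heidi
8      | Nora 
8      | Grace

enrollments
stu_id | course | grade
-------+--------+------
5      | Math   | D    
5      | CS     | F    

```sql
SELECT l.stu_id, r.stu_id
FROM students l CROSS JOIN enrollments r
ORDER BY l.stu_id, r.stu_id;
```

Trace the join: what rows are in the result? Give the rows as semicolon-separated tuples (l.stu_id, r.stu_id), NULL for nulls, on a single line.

CROSS JOIN pairs every row of `students` with every row of `enrollments`: 3 × 2 = 6 rows.
After projecting and ordering:
l.stu_id | r.stu_id
8 | 5
8 | 5
8 | 5
8 | 5
8 | 5
8 | 5

(8, 5); (8, 5); (8, 5); (8, 5); (8, 5); (8, 5)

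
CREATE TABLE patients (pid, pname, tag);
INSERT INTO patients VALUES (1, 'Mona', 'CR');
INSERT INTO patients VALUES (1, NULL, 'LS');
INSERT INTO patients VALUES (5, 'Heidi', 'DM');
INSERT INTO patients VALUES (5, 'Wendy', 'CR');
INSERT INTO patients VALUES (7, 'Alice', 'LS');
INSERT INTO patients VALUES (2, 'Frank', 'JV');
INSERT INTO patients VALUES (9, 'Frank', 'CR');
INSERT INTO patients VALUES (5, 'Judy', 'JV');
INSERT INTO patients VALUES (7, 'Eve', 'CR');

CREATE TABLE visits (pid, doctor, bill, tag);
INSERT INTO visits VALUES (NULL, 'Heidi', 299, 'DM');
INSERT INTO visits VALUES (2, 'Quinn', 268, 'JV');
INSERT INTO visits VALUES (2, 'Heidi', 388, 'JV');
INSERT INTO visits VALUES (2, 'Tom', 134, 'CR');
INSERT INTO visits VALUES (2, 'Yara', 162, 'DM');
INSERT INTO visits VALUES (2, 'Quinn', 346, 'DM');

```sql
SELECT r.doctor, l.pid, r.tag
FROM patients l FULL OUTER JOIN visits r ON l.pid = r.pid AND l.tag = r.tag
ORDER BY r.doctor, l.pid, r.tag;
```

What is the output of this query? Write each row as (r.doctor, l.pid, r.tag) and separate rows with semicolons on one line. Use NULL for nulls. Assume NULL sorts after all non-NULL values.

(Heidi, 2, JV); (Heidi, NULL, DM); (Quinn, 2, JV); (Quinn, NULL, DM); (Tom, NULL, CR); (Yara, NULL, DM); (NULL, 1, NULL); (NULL, 1, NULL); (NULL, 5, NULL); (NULL, 5, NULL); (NULL, 5, NULL); (NULL, 7, NULL); (NULL, 7, NULL); (NULL, 9, NULL)

FULL OUTER JOIN keeps every row from both sides; unmatched rows get NULL for the other side's columns.
Matching on l.pid = r.pid AND l.tag = r.tag. A NULL in a compared column never satisfies the condition.
Matched pairs: 2; unmatched l rows kept: 8; unmatched r rows kept: 4.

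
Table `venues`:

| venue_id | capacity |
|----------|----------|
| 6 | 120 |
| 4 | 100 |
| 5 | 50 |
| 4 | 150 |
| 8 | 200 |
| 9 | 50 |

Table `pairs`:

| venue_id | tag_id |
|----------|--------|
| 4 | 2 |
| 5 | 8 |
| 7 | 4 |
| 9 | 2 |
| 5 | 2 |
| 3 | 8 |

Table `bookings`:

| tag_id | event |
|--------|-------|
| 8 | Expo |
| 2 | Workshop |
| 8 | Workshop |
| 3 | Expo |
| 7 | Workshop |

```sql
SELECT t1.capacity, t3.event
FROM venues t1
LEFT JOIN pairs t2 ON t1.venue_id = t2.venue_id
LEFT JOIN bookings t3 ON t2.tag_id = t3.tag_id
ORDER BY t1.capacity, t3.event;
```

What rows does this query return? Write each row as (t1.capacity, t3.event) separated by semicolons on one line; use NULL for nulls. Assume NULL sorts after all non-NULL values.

Step 1 — t1 LEFT JOIN t2 on venue_id → 7 row(s).
Then LEFT JOIN `bookings t3` on tag_id: each of those 7 rows is kept; rows whose t2.tag_id has no match in t3 get NULL for t3's columns.

(50, Expo); (50, Workshop); (50, Workshop); (50, Workshop); (100, Workshop); (120, NULL); (150, Workshop); (200, NULL)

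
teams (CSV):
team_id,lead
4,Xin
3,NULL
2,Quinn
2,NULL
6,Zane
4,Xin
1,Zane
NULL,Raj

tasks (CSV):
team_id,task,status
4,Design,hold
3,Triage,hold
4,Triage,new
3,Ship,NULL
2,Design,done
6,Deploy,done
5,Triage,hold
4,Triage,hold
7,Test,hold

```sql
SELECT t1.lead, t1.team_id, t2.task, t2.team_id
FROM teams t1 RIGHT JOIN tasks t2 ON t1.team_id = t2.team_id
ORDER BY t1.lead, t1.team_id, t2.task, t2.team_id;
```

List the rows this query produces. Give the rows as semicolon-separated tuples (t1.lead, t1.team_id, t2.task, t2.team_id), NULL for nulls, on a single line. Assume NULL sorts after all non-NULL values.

RIGHT JOIN keeps every row from `tasks`; unmatched rows get NULL for `teams`'s columns.
Matching on t1.team_id = t2.team_id. A NULL in a compared column never satisfies the condition.
Matched pairs: 11; unmatched t2 rows kept: 2.

(Quinn, 2, Design, 2); (Xin, 4, Design, 4); (Xin, 4, Design, 4); (Xin, 4, Triage, 4); (Xin, 4, Triage, 4); (Xin, 4, Triage, 4); (Xin, 4, Triage, 4); (Zane, 6, Deploy, 6); (NULL, 2, Design, 2); (NULL, 3, Ship, 3); (NULL, 3, Triage, 3); (NULL, NULL, Test, 7); (NULL, NULL, Triage, 5)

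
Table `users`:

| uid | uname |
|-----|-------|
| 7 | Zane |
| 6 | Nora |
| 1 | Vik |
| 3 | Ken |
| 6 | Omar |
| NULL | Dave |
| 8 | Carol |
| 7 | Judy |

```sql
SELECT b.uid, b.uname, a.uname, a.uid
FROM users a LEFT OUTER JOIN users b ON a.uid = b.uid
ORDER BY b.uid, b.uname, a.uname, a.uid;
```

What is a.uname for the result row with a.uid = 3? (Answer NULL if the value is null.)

Ken

LEFT JOIN keeps every row from `users a`; unmatched rows get NULL for `users b`'s columns.
Matching on a.uid = b.uid. A NULL in a compared column never satisfies the condition.
Matched pairs: 11; unmatched a rows kept: 1.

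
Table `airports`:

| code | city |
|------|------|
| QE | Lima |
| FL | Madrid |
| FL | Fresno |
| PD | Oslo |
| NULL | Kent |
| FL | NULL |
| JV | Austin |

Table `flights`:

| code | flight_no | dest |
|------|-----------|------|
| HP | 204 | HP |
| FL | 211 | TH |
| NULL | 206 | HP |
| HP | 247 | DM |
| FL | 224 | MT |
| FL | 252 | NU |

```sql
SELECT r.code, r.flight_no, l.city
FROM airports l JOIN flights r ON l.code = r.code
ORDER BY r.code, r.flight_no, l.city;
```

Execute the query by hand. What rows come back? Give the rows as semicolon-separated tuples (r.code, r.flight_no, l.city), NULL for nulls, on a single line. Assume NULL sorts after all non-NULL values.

INNER JOIN keeps only pairs where the ON condition holds.
Matching on l.code = r.code. A NULL in a compared column never satisfies the condition.
- l row (code=QE): no match → dropped.
- l row (code=FL): matches 3 r row(s) → 3 output row(s).
- l row (code=FL): matches 3 r row(s) → 3 output row(s).
- l row (code=PD): no match → dropped.
- l row (code=NULL): no match → dropped.
- l row (code=FL): matches 3 r row(s) → 3 output row(s).
- l row (code=JV): no match → dropped.
After projecting and ordering:
r.code | r.flight_no | l.city
FL | 211 | Fresno
FL | 211 | Madrid
FL | 211 | NULL
FL | 224 | Fresno
FL | 224 | Madrid
FL | 224 | NULL
FL | 252 | Fresno
FL | 252 | Madrid
FL | 252 | NULL

(FL, 211, Fresno); (FL, 211, Madrid); (FL, 211, NULL); (FL, 224, Fresno); (FL, 224, Madrid); (FL, 224, NULL); (FL, 252, Fresno); (FL, 252, Madrid); (FL, 252, NULL)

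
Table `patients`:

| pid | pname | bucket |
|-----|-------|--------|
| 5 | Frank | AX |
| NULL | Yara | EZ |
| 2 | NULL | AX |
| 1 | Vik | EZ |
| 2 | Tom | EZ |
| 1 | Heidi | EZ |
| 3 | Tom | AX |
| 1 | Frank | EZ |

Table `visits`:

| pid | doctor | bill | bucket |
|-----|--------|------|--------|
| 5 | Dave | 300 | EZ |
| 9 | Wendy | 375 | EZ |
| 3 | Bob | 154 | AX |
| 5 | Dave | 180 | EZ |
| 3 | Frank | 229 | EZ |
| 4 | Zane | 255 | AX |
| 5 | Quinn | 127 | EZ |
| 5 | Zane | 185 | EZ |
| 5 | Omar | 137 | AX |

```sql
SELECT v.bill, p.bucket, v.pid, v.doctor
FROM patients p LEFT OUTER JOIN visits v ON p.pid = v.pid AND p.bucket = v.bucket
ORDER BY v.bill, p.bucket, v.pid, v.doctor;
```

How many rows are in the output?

8

LEFT JOIN keeps every row from `patients`; unmatched rows get NULL for `visits`'s columns.
Matching on p.pid = v.pid AND p.bucket = v.bucket. A NULL in a compared column never satisfies the condition.
- p row (pid=5, bucket=AX): matches 1 v row(s) → 1 output row(s).
- p row (pid=NULL, bucket=EZ): no match → kept, v columns NULL.
- p row (pid=2, bucket=AX): no match → kept, v columns NULL.
- p row (pid=1, bucket=EZ): no match → kept, v columns NULL.
- p row (pid=2, bucket=EZ): no match → kept, v columns NULL.
- p row (pid=1, bucket=EZ): no match → kept, v columns NULL.
- p row (pid=3, bucket=AX): matches 1 v row(s) → 1 output row(s).
- p row (pid=1, bucket=EZ): no match → kept, v columns NULL.
Total: 2 matched + 6 padded = 8 rows.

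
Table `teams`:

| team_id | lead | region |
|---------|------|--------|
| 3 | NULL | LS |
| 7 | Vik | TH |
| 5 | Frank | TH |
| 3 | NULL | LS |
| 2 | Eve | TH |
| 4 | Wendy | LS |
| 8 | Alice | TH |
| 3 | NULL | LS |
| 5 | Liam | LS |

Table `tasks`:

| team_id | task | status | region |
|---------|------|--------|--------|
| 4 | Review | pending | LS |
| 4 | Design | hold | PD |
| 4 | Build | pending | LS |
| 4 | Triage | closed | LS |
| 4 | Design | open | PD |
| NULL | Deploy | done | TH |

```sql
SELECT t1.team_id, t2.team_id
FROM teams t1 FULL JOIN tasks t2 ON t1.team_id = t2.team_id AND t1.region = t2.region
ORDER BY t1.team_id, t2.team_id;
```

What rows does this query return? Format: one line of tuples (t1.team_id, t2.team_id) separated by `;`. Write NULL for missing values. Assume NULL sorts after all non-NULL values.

(2, NULL); (3, NULL); (3, NULL); (3, NULL); (4, 4); (4, 4); (4, 4); (5, NULL); (5, NULL); (7, NULL); (8, NULL); (NULL, 4); (NULL, 4); (NULL, NULL)

FULL OUTER JOIN keeps every row from both sides; unmatched rows get NULL for the other side's columns.
Matching on t1.team_id = t2.team_id AND t1.region = t2.region. A NULL in a compared column never satisfies the condition.
- team_id=3, region=LS: no t2 row matches, row kept with t2 columns NULL.
- team_id=7, region=TH: no t2 row matches, row kept with t2 columns NULL.
- team_id=5, region=TH: no t2 row matches, row kept with t2 columns NULL.
- team_id=3, region=LS: no t2 row matches, row kept with t2 columns NULL.
- team_id=2, region=TH: no t2 row matches, row kept with t2 columns NULL.
- team_id=4, region=LS: 3 matching t2 row(s), so 3 row(s) emitted.
- team_id=8, region=TH: no t2 row matches, row kept with t2 columns NULL.
- team_id=3, region=LS: no t2 row matches, row kept with t2 columns NULL.
- team_id=5, region=LS: no t2 row matches, row kept with t2 columns NULL.
- 3 t2 row(s) had no t1 match → kept, t1 columns NULL.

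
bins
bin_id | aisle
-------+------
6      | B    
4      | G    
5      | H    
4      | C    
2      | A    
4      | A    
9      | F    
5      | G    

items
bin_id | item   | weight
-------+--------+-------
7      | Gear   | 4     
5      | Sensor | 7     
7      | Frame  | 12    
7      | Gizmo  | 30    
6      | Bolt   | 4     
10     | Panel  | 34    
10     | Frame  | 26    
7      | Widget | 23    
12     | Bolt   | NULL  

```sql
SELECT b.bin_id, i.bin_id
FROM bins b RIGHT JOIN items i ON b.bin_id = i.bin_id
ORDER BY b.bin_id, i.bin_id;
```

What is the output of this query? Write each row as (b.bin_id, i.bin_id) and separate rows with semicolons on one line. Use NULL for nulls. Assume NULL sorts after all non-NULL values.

RIGHT JOIN keeps every row from `items`; unmatched rows get NULL for `bins`'s columns.
Matching on b.bin_id = i.bin_id.
- b (bin_id=6) pairs with 1 row(s) of i.
- b (bin_id=4) has no partner in i.
- b (bin_id=5) pairs with 1 row(s) of i.
- b (bin_id=4) has no partner in i.
- b (bin_id=2) has no partner in i.
- b (bin_id=4) has no partner in i.
- b (bin_id=9) has no partner in i.
- b (bin_id=5) pairs with 1 row(s) of i.
- 7 row(s) from i found no b partner → padded with NULL.
After projecting and ordering:
b.bin_id | i.bin_id
5 | 5
5 | 5
6 | 6
NULL | 7
NULL | 7
NULL | 7
NULL | 7
NULL | 10
NULL | 10
NULL | 12

(5, 5); (5, 5); (6, 6); (NULL, 7); (NULL, 7); (NULL, 7); (NULL, 7); (NULL, 10); (NULL, 10); (NULL, 12)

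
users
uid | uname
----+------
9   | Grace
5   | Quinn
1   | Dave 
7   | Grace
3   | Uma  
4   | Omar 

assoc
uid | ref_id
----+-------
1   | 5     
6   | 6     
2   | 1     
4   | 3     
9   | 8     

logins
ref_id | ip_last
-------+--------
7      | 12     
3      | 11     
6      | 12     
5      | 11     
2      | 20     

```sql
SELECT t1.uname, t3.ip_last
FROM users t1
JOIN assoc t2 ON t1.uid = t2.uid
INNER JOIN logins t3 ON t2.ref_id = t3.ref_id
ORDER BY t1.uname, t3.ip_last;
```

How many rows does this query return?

Joins associate left-to-right: users INNER JOIN assoc on uid gives 3 intermediate row(s).
Then INNER JOIN `logins t3` on ref_id: keep only rows whose t2.ref_id appears in t3.
Result: 2 row(s).

2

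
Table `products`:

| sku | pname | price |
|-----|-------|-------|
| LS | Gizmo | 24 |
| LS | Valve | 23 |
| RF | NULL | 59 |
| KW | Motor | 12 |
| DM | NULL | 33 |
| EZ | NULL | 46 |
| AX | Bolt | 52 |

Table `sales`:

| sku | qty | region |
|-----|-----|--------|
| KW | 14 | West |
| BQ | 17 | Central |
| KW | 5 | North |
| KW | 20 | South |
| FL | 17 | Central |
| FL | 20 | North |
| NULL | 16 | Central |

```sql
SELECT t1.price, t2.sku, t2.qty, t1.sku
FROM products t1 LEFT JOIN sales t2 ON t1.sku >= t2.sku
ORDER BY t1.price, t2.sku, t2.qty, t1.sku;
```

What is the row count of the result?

27

LEFT JOIN keeps every row from `products`; unmatched rows get NULL for `sales`'s columns.
Matching on t1.sku >= t2.sku. A NULL in a compared column never satisfies the condition.
- t1 row (sku=LS): matches 6 t2 row(s) → 6 output row(s).
- t1 row (sku=LS): matches 6 t2 row(s) → 6 output row(s).
- t1 row (sku=RF): matches 6 t2 row(s) → 6 output row(s).
- t1 row (sku=KW): matches 6 t2 row(s) → 6 output row(s).
- t1 row (sku=DM): matches 1 t2 row(s) → 1 output row(s).
- t1 row (sku=EZ): matches 1 t2 row(s) → 1 output row(s).
- t1 row (sku=AX): no match → kept, t2 columns NULL.
Total: 26 matched + 1 padded = 27 rows.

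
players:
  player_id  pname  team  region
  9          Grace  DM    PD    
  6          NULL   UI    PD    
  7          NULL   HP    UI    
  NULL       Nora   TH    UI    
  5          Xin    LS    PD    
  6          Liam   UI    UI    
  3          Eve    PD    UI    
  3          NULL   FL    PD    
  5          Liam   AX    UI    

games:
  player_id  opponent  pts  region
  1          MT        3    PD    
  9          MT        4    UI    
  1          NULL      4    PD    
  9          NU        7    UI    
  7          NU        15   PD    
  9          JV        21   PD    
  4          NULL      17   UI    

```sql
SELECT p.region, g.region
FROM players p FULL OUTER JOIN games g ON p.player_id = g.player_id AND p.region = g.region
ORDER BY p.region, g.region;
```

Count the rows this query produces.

FULL OUTER JOIN keeps every row from both sides; unmatched rows get NULL for the other side's columns.
Matching on p.player_id = g.player_id AND p.region = g.region. A NULL in a compared column never satisfies the condition.
Matched pairs: 1; unmatched p rows kept: 8; unmatched g rows kept: 6.
Total: 1 matched + 14 padded = 15 rows.

15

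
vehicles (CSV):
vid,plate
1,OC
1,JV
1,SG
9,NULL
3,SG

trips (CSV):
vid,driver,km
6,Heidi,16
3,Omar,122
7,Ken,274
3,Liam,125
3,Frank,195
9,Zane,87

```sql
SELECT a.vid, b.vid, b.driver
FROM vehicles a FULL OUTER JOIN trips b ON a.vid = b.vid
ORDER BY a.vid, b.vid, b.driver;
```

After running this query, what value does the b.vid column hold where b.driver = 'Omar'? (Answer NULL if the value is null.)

FULL OUTER JOIN keeps every row from both sides; unmatched rows get NULL for the other side's columns.
Matching on a.vid = b.vid.
Matched pairs: 4; unmatched a rows kept: 3; unmatched b rows kept: 2.

3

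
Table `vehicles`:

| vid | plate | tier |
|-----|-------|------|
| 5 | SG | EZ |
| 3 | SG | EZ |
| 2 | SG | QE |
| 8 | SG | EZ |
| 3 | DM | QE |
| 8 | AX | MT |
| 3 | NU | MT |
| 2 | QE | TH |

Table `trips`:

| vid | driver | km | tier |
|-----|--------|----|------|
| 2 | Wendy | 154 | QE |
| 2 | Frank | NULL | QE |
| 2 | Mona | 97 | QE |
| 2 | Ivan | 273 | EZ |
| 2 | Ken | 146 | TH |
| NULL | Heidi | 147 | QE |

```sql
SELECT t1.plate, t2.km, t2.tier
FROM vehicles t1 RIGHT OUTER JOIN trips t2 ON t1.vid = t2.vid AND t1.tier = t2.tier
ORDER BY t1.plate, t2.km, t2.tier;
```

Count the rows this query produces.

RIGHT JOIN keeps every row from `trips`; unmatched rows get NULL for `vehicles`'s columns.
Matching on t1.vid = t2.vid AND t1.tier = t2.tier. A NULL in a compared column never satisfies the condition.
Matched pairs: 4; unmatched t2 rows kept: 2.
Total: 4 matched + 2 padded = 6 rows.

6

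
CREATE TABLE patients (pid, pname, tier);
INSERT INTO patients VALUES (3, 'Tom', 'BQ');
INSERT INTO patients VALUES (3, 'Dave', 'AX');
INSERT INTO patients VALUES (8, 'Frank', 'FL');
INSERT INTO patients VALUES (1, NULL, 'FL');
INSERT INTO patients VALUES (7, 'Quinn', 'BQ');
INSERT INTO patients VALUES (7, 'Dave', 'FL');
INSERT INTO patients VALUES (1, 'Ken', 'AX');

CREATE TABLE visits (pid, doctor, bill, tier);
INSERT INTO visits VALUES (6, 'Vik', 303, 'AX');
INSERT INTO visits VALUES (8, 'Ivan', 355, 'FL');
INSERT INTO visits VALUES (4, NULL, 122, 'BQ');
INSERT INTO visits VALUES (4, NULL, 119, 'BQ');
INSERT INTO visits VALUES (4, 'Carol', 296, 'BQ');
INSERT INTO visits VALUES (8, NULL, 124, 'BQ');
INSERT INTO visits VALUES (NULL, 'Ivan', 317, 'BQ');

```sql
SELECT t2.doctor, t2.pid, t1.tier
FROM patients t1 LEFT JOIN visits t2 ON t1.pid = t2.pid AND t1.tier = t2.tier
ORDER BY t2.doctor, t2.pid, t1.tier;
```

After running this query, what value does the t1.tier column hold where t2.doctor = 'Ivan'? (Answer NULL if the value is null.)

FL

LEFT JOIN keeps every row from `patients`; unmatched rows get NULL for `visits`'s columns.
Matching on t1.pid = t2.pid AND t1.tier = t2.tier. A NULL in a compared column never satisfies the condition.
- t1[0] pid=3, tier=BQ → no match; kept with NULLs on the t2 side.
- t1[1] pid=3, tier=AX → no match; kept with NULLs on the t2 side.
- t1[2] pid=8, tier=FL → 1 match(es) in t2 → 1 row(s).
- t1[3] pid=1, tier=FL → no match; kept with NULLs on the t2 side.
- t1[4] pid=7, tier=BQ → no match; kept with NULLs on the t2 side.
- t1[5] pid=7, tier=FL → no match; kept with NULLs on the t2 side.
- t1[6] pid=1, tier=AX → no match; kept with NULLs on the t2 side.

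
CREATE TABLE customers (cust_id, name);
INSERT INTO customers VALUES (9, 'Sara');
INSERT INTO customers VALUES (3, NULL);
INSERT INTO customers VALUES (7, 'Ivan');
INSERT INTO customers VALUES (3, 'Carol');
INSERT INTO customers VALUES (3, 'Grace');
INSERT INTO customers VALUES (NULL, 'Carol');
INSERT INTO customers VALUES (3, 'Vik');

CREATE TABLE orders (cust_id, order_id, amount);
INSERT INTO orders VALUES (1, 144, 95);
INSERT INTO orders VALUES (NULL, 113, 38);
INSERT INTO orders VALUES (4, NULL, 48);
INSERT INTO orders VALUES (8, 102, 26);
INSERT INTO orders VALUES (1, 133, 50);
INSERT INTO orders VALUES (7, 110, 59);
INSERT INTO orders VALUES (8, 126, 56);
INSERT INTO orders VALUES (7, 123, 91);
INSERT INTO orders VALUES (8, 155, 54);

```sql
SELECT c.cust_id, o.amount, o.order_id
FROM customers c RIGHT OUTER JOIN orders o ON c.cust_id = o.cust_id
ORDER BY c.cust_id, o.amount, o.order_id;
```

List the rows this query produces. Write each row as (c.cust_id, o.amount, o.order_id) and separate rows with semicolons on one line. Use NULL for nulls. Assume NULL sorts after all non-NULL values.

RIGHT JOIN keeps every row from `orders`; unmatched rows get NULL for `customers`'s columns.
Matching on c.cust_id = o.cust_id. A NULL in a compared column never satisfies the condition.
- cust_id=9: no matching o row.
- cust_id=3: no matching o row.
- cust_id=7: 2 matching o row(s), so 2 row(s) emitted.
- cust_id=3: no matching o row.
- cust_id=3: no matching o row.
- cust_id=NULL: no matching o row.
- cust_id=3: no matching o row.
- 7 row(s) from o found no c partner → padded with NULL.
After projecting and ordering:
c.cust_id | o.amount | o.order_id
7 | 59 | 110
7 | 91 | 123
NULL | 26 | 102
NULL | 38 | 113
NULL | 48 | NULL
NULL | 50 | 133
NULL | 54 | 155
NULL | 56 | 126
NULL | 95 | 144

(7, 59, 110); (7, 91, 123); (NULL, 26, 102); (NULL, 38, 113); (NULL, 48, NULL); (NULL, 50, 133); (NULL, 54, 155); (NULL, 56, 126); (NULL, 95, 144)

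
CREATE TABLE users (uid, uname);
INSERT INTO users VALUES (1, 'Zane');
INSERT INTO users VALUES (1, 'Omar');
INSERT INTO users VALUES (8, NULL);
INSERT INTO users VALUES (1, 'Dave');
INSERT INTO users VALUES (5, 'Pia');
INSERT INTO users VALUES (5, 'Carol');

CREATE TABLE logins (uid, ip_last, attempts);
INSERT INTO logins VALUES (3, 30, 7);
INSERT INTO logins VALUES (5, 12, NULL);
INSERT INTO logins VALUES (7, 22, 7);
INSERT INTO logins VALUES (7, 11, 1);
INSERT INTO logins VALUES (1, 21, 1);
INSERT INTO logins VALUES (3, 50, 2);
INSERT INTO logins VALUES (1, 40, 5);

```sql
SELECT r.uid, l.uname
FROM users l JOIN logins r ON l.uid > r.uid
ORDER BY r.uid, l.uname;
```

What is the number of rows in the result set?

15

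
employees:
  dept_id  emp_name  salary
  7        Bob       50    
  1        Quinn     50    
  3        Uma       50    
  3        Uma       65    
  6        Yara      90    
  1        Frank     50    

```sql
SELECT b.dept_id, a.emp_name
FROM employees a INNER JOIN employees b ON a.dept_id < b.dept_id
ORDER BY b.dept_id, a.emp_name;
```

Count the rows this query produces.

13

INNER JOIN keeps only pairs where the ON condition holds.
Matching on a.dept_id < b.dept_id.
- dept_id=7: no matching b row, dropped.
- dept_id=1: 4 matching b row(s), so 4 row(s) emitted.
- dept_id=3: 2 matching b row(s), so 2 row(s) emitted.
- dept_id=3: 2 matching b row(s), so 2 row(s) emitted.
- dept_id=6: 1 matching b row(s), so 1 row(s) emitted.
- dept_id=1: 4 matching b row(s), so 4 row(s) emitted.
Total: 13 rows.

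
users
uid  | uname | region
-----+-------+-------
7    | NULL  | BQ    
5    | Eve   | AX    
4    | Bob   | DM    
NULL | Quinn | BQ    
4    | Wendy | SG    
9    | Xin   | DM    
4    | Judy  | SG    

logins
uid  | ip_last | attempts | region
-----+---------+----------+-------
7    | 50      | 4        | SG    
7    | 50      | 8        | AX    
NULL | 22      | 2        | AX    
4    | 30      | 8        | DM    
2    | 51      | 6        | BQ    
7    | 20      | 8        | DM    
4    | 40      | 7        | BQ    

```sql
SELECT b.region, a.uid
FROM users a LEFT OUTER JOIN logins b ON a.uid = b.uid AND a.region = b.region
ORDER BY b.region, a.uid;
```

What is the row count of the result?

LEFT JOIN keeps every row from `users`; unmatched rows get NULL for `logins`'s columns.
Matching on a.uid = b.uid AND a.region = b.region. A NULL in a compared column never satisfies the condition.
Matched pairs: 1; unmatched a rows kept: 6.
Total: 1 matched + 6 padded = 7 rows.

7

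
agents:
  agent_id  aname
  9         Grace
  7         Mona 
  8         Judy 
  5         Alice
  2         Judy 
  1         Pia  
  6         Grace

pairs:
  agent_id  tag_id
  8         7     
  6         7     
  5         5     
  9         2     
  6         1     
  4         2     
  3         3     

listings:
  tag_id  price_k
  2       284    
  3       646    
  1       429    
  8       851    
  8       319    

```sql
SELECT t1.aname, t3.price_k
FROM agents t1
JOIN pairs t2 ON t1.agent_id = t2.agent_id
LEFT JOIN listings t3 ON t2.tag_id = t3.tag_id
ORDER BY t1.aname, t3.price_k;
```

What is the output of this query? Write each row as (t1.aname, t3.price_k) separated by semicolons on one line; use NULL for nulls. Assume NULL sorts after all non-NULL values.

Evaluate left to right. First `agents t1 INNER JOIN pairs t2` on agent_id: 5 row(s).
Then LEFT JOIN `listings t3` on tag_id: each of those 5 rows is kept; rows whose t2.tag_id has no match in t3 get NULL for t3's columns.

(Alice, NULL); (Grace, 284); (Grace, 429); (Grace, NULL); (Judy, NULL)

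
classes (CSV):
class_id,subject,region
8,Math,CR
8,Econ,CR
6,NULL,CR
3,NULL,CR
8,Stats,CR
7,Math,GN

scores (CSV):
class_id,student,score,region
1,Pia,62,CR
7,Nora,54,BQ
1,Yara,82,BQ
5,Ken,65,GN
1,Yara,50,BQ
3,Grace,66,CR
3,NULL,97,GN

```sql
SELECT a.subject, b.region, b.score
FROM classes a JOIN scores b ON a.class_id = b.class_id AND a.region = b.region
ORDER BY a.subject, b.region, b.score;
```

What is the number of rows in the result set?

1

INNER JOIN keeps only pairs where the ON condition holds.
Matching on a.class_id = b.class_id AND a.region = b.region.
- a (class_id=8, region=CR) has no partner → excluded.
- a (class_id=8, region=CR) has no partner → excluded.
- a (class_id=6, region=CR) has no partner → excluded.
- a (class_id=3, region=CR) pairs with 1 row(s) of b.
- a (class_id=8, region=CR) has no partner → excluded.
- a (class_id=7, region=GN) has no partner → excluded.
Total: 1 rows.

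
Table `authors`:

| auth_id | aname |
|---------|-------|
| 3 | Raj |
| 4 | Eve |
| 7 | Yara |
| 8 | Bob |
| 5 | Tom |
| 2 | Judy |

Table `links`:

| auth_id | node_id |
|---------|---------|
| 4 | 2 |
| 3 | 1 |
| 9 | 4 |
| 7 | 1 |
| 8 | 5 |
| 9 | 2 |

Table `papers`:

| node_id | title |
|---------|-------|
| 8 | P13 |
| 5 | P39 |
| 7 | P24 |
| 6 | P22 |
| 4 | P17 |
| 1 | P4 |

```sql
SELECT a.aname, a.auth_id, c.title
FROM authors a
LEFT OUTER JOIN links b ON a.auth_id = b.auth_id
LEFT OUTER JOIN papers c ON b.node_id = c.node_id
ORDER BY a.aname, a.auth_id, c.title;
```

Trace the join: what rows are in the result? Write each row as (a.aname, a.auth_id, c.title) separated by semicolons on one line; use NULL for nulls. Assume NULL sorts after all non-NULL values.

Step 1 — a LEFT JOIN b on auth_id → 6 row(s).
Then LEFT JOIN `papers c` on node_id: each of those 6 rows is kept; rows whose b.node_id has no match in c get NULL for c's columns.

(Bob, 8, P39); (Eve, 4, NULL); (Judy, 2, NULL); (Raj, 3, P4); (Tom, 5, NULL); (Yara, 7, P4)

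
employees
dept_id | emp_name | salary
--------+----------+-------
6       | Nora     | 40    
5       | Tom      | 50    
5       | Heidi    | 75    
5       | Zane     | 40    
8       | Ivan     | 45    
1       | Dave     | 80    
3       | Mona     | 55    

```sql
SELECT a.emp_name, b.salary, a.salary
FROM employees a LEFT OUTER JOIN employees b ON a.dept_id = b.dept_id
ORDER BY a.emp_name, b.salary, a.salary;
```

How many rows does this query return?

LEFT JOIN keeps every row from `employees a`; unmatched rows get NULL for `employees b`'s columns.
Matching on a.dept_id = b.dept_id.
- a row (dept_id=6): matches 1 b row(s) → 1 output row(s).
- a row (dept_id=5): matches 3 b row(s) → 3 output row(s).
- a row (dept_id=5): matches 3 b row(s) → 3 output row(s).
- a row (dept_id=5): matches 3 b row(s) → 3 output row(s).
- a row (dept_id=8): matches 1 b row(s) → 1 output row(s).
- a row (dept_id=1): matches 1 b row(s) → 1 output row(s).
- a row (dept_id=3): matches 1 b row(s) → 1 output row(s).
Total: 13 rows.

13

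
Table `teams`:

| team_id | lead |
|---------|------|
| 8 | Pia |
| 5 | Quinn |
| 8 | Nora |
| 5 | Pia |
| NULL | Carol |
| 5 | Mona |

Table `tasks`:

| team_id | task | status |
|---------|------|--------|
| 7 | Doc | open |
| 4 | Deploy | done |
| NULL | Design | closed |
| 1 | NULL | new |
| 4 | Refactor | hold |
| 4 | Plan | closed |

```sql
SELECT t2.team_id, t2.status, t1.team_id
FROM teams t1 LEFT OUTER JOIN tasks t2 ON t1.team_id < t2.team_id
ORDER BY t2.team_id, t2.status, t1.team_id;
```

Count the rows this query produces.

6

LEFT JOIN keeps every row from `teams`; unmatched rows get NULL for `tasks`'s columns.
Matching on t1.team_id < t2.team_id. A NULL in a compared column never satisfies the condition.
- team_id=8: no t2 row matches, row kept with t2 columns NULL.
- team_id=5: 1 matching t2 row(s), so 1 row(s) emitted.
- team_id=8: no t2 row matches, row kept with t2 columns NULL.
- team_id=5: 1 matching t2 row(s), so 1 row(s) emitted.
- team_id=NULL: no t2 row matches, row kept with t2 columns NULL.
- team_id=5: 1 matching t2 row(s), so 1 row(s) emitted.
Total: 3 matched + 3 padded = 6 rows.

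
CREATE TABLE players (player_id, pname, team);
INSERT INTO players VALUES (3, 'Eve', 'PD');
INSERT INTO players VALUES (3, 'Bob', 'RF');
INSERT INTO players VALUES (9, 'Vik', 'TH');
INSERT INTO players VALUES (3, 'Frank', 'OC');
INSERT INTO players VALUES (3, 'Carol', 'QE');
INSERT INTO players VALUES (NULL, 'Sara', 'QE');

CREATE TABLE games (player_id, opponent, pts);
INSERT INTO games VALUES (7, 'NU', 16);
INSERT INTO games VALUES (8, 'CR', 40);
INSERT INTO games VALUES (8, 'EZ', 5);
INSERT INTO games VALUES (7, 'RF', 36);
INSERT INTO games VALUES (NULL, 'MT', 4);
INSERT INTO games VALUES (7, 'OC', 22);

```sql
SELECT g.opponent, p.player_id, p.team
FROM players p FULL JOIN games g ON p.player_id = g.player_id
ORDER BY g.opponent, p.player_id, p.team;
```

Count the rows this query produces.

12

FULL OUTER JOIN keeps every row from both sides; unmatched rows get NULL for the other side's columns.
Matching on p.player_id = g.player_id. A NULL in a compared column never satisfies the condition.
- p row (player_id=3): no match → kept, g columns NULL.
- p row (player_id=3): no match → kept, g columns NULL.
- p row (player_id=9): no match → kept, g columns NULL.
- p row (player_id=3): no match → kept, g columns NULL.
- p row (player_id=3): no match → kept, g columns NULL.
- p row (player_id=NULL): no match → kept, g columns NULL.
- 6 g row(s) had no p match → kept, p columns NULL.
Total: 0 matched + 12 padded = 12 rows.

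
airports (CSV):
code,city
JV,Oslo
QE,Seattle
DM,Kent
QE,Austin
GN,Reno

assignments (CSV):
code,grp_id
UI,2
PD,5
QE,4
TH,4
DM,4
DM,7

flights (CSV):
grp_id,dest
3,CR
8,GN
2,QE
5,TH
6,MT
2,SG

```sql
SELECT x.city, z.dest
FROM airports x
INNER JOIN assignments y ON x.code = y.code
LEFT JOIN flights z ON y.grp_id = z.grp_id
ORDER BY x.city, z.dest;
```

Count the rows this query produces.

Joins associate left-to-right: airports INNER JOIN assignments on code gives 4 intermediate row(s).
Then LEFT JOIN `flights z` on grp_id: each of those 4 rows is kept; rows whose y.grp_id has no match in z get NULL for z's columns.
Result: 4 row(s).

4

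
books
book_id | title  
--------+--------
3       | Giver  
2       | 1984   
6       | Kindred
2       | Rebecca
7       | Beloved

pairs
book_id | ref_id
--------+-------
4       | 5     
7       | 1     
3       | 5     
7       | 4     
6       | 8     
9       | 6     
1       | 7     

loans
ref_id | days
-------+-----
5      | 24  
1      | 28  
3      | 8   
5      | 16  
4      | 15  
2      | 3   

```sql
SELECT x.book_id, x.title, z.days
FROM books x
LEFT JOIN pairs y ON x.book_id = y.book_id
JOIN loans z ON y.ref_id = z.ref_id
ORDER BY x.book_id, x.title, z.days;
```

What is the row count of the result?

4

Evaluate left to right. First `books x LEFT JOIN pairs y` on book_id: 6 row(s).
Then INNER JOIN `loans z` on ref_id: keep only rows whose y.ref_id appears in z.
Result: 4 row(s).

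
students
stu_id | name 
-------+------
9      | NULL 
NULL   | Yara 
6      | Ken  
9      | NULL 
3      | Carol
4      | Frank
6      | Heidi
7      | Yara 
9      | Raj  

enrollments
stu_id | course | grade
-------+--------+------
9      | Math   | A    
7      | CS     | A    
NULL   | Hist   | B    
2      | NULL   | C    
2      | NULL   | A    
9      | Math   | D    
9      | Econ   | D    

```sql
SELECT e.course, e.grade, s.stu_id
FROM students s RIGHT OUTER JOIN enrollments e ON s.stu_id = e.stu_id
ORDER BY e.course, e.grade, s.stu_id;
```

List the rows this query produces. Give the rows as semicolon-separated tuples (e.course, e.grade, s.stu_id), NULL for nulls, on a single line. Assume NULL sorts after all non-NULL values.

(CS, A, 7); (Econ, D, 9); (Econ, D, 9); (Econ, D, 9); (Hist, B, NULL); (Math, A, 9); (Math, A, 9); (Math, A, 9); (Math, D, 9); (Math, D, 9); (Math, D, 9); (NULL, A, NULL); (NULL, C, NULL)

RIGHT JOIN keeps every row from `enrollments`; unmatched rows get NULL for `students`'s columns.
Matching on s.stu_id = e.stu_id. A NULL in a compared column never satisfies the condition.
- stu_id=9: 3 matching e row(s), so 3 row(s) emitted.
- stu_id=NULL: no matching e row.
- stu_id=6: no matching e row.
- stu_id=9: 3 matching e row(s), so 3 row(s) emitted.
- stu_id=3: no matching e row.
- stu_id=4: no matching e row.
- stu_id=6: no matching e row.
- stu_id=7: 1 matching e row(s), so 1 row(s) emitted.
- stu_id=9: 3 matching e row(s), so 3 row(s) emitted.
- 3 row(s) from e found no s partner → padded with NULL.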